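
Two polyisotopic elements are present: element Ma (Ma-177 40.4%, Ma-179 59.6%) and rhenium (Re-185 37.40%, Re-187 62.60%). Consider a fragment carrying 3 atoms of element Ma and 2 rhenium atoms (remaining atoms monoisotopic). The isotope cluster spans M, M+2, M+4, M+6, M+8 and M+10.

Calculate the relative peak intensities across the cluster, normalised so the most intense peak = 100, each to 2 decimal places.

2.67 : 20.75 : 64.45 : 100.00 : 77.51 : 24.01

Element Ma pattern (n=3): 0.06593926 : 0.29183021 : 0.43052179 : 0.21170874
Rhenium pattern (n=2): 0.139876 : 0.468248 : 0.391876
Convolve the two distributions (both contribute in 2-u steps):
  M: 0.06593926×0.139876 = 0.009223
  M+2: 0.06593926×0.468248 + 0.29183021×0.139876 = 0.071696
  M+4: 0.06593926×0.391876 + 0.29183021×0.468248 + 0.43052179×0.139876 = 0.222709
  M+6: 0.29183021×0.391876 + 0.43052179×0.468248 + 0.21170874×0.139876 = 0.345565
  M+8: 0.43052179×0.391876 + 0.21170874×0.468248 = 0.267843
  M+10: 0.21170874×0.391876 = 0.082964
Scale to base peak (0.345565) = 100: 2.67 : 20.75 : 64.45 : 100.00 : 77.51 : 24.01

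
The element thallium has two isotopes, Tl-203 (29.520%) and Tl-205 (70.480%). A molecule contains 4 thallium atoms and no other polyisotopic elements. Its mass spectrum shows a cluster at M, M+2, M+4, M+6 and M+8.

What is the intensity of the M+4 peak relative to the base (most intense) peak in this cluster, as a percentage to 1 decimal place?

(0.29520 + 0.70480)^4 gives M 0.0076, M+2 0.0725, M+4 0.2597, M+6 0.4134, M+8 0.2468; the largest is M+6.
P(M+6) = C(4,3) × 0.29520^1 × 0.70480^3 = 4 × 0.2952 × 0.35010449 = 0.413403 (base)
P(M+4) = C(4,2) × 0.29520^2 × 0.70480^2 = 6 × 0.08714304 × 0.49674304 = 0.259726
Relative intensity = 0.259726 / 0.413403 × 100 = 62.8

62.8%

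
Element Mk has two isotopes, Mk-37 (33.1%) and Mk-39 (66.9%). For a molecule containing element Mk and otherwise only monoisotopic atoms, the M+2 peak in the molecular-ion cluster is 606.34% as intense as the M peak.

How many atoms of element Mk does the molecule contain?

3

For n independent Mk atoms, I(M+2)/I(M) = n · (abundance Mk-39) / (abundance Mk-37) = n · 0.669/0.331.
n = 6.0634 × 0.331/0.669 = 3.00 ≈ 3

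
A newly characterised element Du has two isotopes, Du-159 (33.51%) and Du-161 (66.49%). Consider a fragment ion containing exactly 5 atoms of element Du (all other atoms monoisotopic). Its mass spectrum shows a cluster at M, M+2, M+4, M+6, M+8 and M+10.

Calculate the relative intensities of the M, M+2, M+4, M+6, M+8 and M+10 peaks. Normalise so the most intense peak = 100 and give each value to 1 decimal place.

Expanding (0.3351 + 0.6649)^5:
P(M) = 0.3351^5 = 0.004225
P(M+2) = 5 × 0.3351^4 × 0.6649^1 = 0.041920
P(M+4) = 10 × 0.3351^3 × 0.6649^2 = 0.166355
P(M+6) = 10 × 0.3351^2 × 0.6649^3 = 0.330079
P(M+8) = 5 × 0.3351^1 × 0.6649^4 = 0.327469
P(M+10) = 0.6649^5 = 0.129952
The M+6 peak is largest (0.330079); scaling to 100 gives 1.3 : 12.7 : 50.4 : 100.0 : 99.2 : 39.4.

1.3 : 12.7 : 50.4 : 100.0 : 99.2 : 39.4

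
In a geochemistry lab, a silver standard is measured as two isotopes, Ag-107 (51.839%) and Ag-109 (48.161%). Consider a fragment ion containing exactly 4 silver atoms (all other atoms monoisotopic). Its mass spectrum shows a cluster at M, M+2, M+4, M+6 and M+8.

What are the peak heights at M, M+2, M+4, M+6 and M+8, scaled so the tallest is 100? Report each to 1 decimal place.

Each Ag atom is independently Ag-107 (p = 0.51839) or Ag-109 (q = 0.48161); the cluster is the binomial expansion (p + q)^4.
P(M) = 0.51839^4 = 0.072215
P(M+2) = 4 × 0.51839^3 × 0.48161^1 = 0.268365
P(M+4) = 6 × 0.51839^2 × 0.48161^2 = 0.373986
P(M+6) = 4 × 0.51839^1 × 0.48161^3 = 0.231634
P(M+8) = 0.48161^4 = 0.053800
The M+4 peak is largest (0.373986); scaling to 100 gives 19.3 : 71.8 : 100.0 : 61.9 : 14.4.

19.3 : 71.8 : 100.0 : 61.9 : 14.4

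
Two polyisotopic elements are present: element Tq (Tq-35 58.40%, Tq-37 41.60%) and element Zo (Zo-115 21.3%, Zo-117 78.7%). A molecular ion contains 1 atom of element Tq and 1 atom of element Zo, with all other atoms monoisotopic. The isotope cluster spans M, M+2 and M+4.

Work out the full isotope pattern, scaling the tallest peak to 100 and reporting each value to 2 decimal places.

Element Tq pattern (n=1): 0.5840 : 0.4160
Element Zo pattern (n=1): 0.2130 : 0.7870
Convolve the two distributions (both contribute in 2-u steps):
  M: 0.5840×0.2130 = 0.124392
  M+2: 0.5840×0.7870 + 0.4160×0.2130 = 0.548216
  M+4: 0.4160×0.7870 = 0.327392
Scale to base peak (0.548216) = 100: 22.69 : 100.00 : 59.72

22.69 : 100.00 : 59.72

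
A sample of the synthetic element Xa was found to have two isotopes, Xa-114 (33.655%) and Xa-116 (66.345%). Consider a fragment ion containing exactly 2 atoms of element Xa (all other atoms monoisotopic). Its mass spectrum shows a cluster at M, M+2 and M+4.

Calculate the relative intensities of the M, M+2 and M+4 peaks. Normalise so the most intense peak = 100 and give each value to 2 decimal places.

The 2 Xa atoms are independent, so intensities follow the terms of (0.33655 + 0.66345)^2.
P(M) = 0.33655^2 = 0.113266
P(M+2) = 2 × 0.33655^1 × 0.66345^1 = 0.446568
P(M+4) = 0.66345^2 = 0.440166
The M+2 peak is largest (0.446568); scaling to 100 gives 25.36 : 100.00 : 98.57.

25.36 : 100.00 : 98.57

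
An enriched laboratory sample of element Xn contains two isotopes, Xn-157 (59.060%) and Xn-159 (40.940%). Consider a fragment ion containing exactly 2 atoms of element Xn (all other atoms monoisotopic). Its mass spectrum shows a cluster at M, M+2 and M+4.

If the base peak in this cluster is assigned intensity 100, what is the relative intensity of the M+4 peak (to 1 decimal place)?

Term probabilities: M 0.3488, M+2 0.4836, M+4 0.1676. Base peak = M+2.
P(M+2) = C(2,1) × 0.59060^1 × 0.40940^1 = 2 × 0.5906 × 0.4094 = 0.483583 (base)
P(M+4) = C(2,2) × 0.59060^0 × 0.40940^2 = 1 × 1.0000 × 0.16760836 = 0.167608
Relative intensity = 0.167608 / 0.483583 × 100 = 34.7

34.7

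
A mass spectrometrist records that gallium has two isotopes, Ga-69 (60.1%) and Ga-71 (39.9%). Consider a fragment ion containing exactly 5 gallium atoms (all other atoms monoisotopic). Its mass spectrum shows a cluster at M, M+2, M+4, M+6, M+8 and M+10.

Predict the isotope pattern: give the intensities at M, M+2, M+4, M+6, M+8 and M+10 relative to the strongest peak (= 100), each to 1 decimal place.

The 5 Ga atoms are independent, so intensities follow the terms of (0.601 + 0.399)^5.
P(M) = 0.601^5 = 0.078410
P(M+2) = 5 × 0.601^4 × 0.399^1 = 0.260280
P(M+4) = 10 × 0.601^3 × 0.399^2 = 0.345596
P(M+6) = 10 × 0.601^2 × 0.399^3 = 0.229439
P(M+8) = 5 × 0.601^1 × 0.399^4 = 0.076162
P(M+10) = 0.399^5 = 0.010113
The M+4 peak is largest (0.345596); scaling to 100 gives 22.7 : 75.3 : 100.0 : 66.4 : 22.0 : 2.9.

22.7 : 75.3 : 100.0 : 66.4 : 22.0 : 2.9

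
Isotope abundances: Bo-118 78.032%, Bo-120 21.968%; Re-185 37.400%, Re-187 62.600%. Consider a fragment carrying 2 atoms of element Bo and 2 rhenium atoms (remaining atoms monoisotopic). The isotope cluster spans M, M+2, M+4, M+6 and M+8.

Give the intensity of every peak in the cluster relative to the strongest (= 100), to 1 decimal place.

21.0 : 82.1 : 100.0 : 38.7 : 4.7

Element Bo pattern (n=2): 0.6088993 : 0.3428414 : 0.0482593
Rhenium pattern (n=2): 0.139876 : 0.468248 : 0.391876
Convolve the two distributions (both contribute in 2-u steps):
  M: 0.6088993×0.139876 = 0.085170
  M+2: 0.6088993×0.468248 + 0.3428414×0.139876 = 0.333071
  M+4: 0.6088993×0.391876 + 0.3428414×0.468248 + 0.0482593×0.139876 = 0.405898
  M+6: 0.3428414×0.391876 + 0.0482593×0.468248 = 0.156949
  M+8: 0.0482593×0.391876 = 0.018912
Scale to base peak (0.405898) = 100: 21.0 : 82.1 : 100.0 : 38.7 : 4.7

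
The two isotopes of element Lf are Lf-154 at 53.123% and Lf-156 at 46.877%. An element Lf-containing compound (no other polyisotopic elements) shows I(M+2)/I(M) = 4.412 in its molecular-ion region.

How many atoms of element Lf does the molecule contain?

5

With n Lf atoms, P(M+2)/P(M) = C(n,1)·p^(n−1)q / p^n = n·q/p = n · 0.46877/0.53123.
n = 4.412 × 0.53123/0.46877 = 5.00 ≈ 5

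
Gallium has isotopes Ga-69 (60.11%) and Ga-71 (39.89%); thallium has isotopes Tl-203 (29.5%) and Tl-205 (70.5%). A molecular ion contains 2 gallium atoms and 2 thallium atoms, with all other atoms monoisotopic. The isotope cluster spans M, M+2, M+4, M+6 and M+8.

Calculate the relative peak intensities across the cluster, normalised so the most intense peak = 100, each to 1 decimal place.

8.0 : 48.9 : 100.0 : 77.5 : 20.1

Gallium pattern (n=2): 0.36132121 : 0.47955758 : 0.15912121
Thallium pattern (n=2): 0.087025 : 0.41595 : 0.497025
Convolve the two distributions (both contribute in 2-u steps):
  M: 0.36132121×0.087025 = 0.031444
  M+2: 0.36132121×0.41595 + 0.47955758×0.087025 = 0.192025
  M+4: 0.36132121×0.497025 + 0.47955758×0.41595 + 0.15912121×0.087025 = 0.392905
  M+6: 0.47955758×0.497025 + 0.15912121×0.41595 = 0.304539
  M+8: 0.15912121×0.497025 = 0.079087
Scale to base peak (0.392905) = 100: 8.0 : 48.9 : 100.0 : 77.5 : 20.1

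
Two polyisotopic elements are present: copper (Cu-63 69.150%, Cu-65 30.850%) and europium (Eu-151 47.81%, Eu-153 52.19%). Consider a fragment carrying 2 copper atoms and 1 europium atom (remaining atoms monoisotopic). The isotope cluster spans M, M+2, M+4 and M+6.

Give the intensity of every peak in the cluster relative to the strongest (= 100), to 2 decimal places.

50.41 : 100.00 : 59.13 : 10.95

Copper pattern (n=2): 0.47817225 : 0.4266555 : 0.09517225
Europium pattern (n=1): 0.4781 : 0.5219
Convolve the two distributions (both contribute in 2-u steps):
  M: 0.47817225×0.4781 = 0.228614
  M+2: 0.47817225×0.5219 + 0.4266555×0.4781 = 0.453542
  M+4: 0.4266555×0.5219 + 0.09517225×0.4781 = 0.268173
  M+6: 0.09517225×0.5219 = 0.049670
Scale to base peak (0.453542) = 100: 50.41 : 100.00 : 59.13 : 10.95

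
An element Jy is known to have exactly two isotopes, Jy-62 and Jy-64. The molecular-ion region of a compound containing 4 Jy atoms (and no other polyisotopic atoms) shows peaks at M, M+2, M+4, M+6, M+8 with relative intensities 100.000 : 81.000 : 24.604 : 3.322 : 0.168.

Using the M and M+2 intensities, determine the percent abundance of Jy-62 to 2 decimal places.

If p is the fraction of Jy that is Jy-62, then I(M+2)/I(M) = [C(4,1)·p^3·(1−p)] / p^4 = 4·(1−p)/p = 81.000/100.000 = 0.8100
(1−p)/p = 0.8100/4 = 0.2025  ⇒  p = 1/(1 + 0.2025) = 0.8316
Jy-62: 83.16%, Jy-64: 16.84%.

83.16%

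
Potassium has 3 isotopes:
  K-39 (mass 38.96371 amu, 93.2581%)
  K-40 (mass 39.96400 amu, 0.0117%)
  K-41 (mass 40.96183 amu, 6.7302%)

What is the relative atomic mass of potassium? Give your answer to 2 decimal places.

39.10 amu

Weight each isotope mass by its fractional abundance: 0.932581 × 38.96371 + 0.000117 × 39.96400 + 0.067302 × 40.96183
= 36.336816 + 0.004676 + 2.756813 = 39.098305 amu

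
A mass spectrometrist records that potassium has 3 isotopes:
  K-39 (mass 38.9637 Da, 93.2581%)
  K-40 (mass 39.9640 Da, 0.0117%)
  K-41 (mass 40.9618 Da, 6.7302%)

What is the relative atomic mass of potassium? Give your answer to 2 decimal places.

39.10 Da

Weight each isotope mass by its fractional abundance: 0.932581 × 38.9637 + 0.000117 × 39.9640 + 0.067302 × 40.9618
= 36.33681 + 0.00468 + 2.75681 = 39.09830 Da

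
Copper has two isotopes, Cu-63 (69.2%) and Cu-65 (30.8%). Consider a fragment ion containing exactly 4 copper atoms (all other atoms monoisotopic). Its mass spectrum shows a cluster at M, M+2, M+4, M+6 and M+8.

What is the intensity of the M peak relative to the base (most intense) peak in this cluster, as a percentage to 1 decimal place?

56.2%

(0.692 + 0.308)^4 gives M 0.2293, M+2 0.4083, M+4 0.2726, M+6 0.0809, M+8 0.0090; the largest is M+2.
P(M+2) = C(4,1) × 0.692^3 × 0.308^1 = 4 × 0.33137389 × 0.3080 = 0.408253 (base)
P(M) = C(4,0) × 0.692^4 × 0.308^0 = 1 × 0.22931073 × 1.0000 = 0.229311
Relative intensity = 0.229311 / 0.408253 × 100 = 56.2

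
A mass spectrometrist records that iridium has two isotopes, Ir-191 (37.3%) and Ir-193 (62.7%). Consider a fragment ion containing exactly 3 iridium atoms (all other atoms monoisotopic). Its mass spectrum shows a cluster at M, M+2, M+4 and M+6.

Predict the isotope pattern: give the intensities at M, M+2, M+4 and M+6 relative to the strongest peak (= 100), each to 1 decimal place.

The 3 Ir atoms are independent, so intensities follow the terms of (0.373 + 0.627)^3.
P(M) = 0.373^3 = 0.051895
P(M+2) = 3 × 0.373^2 × 0.627^1 = 0.261702
P(M+4) = 3 × 0.373^1 × 0.627^2 = 0.439911
P(M+6) = 0.627^3 = 0.246492
The M+4 peak is largest (0.439911); scaling to 100 gives 11.8 : 59.5 : 100.0 : 56.0.

11.8 : 59.5 : 100.0 : 56.0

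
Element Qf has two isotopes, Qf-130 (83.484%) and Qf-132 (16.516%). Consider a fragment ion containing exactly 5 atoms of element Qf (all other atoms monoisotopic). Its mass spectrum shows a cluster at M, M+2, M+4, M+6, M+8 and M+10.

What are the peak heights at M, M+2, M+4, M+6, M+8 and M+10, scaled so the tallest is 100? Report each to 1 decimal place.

Each Qf atom is independently Qf-130 (p = 0.83484) or Qf-132 (q = 0.16516); the cluster is the binomial expansion (p + q)^5.
P(M) = 0.83484^5 = 0.405524
P(M+2) = 5 × 0.83484^4 × 0.16516^1 = 0.401133
P(M+4) = 10 × 0.83484^3 × 0.16516^2 = 0.158716
P(M+6) = 10 × 0.83484^2 × 0.16516^3 = 0.031399
P(M+8) = 5 × 0.83484^1 × 0.16516^4 = 0.003106
P(M+10) = 0.16516^5 = 0.000123
The M peak is largest (0.405524); scaling to 100 gives 100.0 : 98.9 : 39.1 : 7.7 : 0.8 : 0.0.

100.0 : 98.9 : 39.1 : 7.7 : 0.8 : 0.0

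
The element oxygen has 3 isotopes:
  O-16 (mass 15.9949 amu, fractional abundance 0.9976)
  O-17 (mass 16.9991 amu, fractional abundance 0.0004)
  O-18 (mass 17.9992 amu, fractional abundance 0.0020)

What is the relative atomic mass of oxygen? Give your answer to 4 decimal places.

15.9993 amu

Weight each isotope mass by its fractional abundance: 0.9976 × 15.9949 + 0.0004 × 16.9991 + 0.0020 × 17.9992
= 15.95651 + 0.00680 + 0.03600 = 15.99931 amu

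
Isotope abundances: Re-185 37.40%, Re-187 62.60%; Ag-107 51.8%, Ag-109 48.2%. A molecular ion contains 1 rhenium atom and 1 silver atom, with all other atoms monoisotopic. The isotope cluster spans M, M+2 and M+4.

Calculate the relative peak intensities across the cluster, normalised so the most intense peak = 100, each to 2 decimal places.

38.40 : 100.00 : 59.80

Rhenium pattern (n=1): 0.3740 : 0.6260
Silver pattern (n=1): 0.5180 : 0.4820
Convolve the two distributions (both contribute in 2-u steps):
  M: 0.3740×0.5180 = 0.193732
  M+2: 0.3740×0.4820 + 0.6260×0.5180 = 0.504536
  M+4: 0.6260×0.4820 = 0.301732
Scale to base peak (0.504536) = 100: 38.40 : 100.00 : 59.80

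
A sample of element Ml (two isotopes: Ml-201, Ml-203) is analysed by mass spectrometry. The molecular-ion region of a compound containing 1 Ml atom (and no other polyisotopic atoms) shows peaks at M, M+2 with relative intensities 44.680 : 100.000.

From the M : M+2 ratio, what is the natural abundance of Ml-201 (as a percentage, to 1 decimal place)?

If p is the fraction of Ml that is Ml-201, then I(M+2)/I(M) = [C(1,1)·p^0·(1−p)] / p^1 = 1·(1−p)/p = 100.000/44.680 = 2.2381
(1−p)/p = 2.2381/1 = 2.2381  ⇒  p = 1/(1 + 2.2381) = 0.3088
Ml-201: 30.9%, Ml-203: 69.1%.

30.9%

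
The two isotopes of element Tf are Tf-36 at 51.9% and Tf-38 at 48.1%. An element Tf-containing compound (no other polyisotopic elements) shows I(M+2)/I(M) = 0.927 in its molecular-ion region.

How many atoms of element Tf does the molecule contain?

1

The M+2/M ratio from n Tf atoms is n · q/p = n · 0.481/0.519.
n = 0.927 × 0.519/0.481 = 1.00 ≈ 1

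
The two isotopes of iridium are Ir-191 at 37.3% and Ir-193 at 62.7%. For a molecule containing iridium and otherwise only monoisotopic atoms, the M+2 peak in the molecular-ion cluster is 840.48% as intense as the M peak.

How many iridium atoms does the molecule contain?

5

With n Ir atoms, P(M+2)/P(M) = C(n,1)·p^(n−1)q / p^n = n·q/p = n · 0.627/0.373.
n = 8.4048 × 0.373/0.627 = 5.00 ≈ 5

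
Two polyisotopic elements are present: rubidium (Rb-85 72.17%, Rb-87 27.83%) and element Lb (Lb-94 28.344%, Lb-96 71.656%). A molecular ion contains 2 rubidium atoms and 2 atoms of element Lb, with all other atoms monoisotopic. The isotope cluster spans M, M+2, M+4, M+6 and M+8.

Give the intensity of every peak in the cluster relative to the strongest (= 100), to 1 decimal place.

Rubidium pattern (n=2): 0.52085089 : 0.40169822 : 0.07745089
Element Lb pattern (n=2): 0.08033823 : 0.40620353 : 0.51345823
Convolve the two distributions (both contribute in 2-u steps):
  M: 0.52085089×0.08033823 = 0.041844
  M+2: 0.52085089×0.40620353 + 0.40169822×0.08033823 = 0.243843
  M+4: 0.52085089×0.51345823 + 0.40169822×0.40620353 + 0.07745089×0.08033823 = 0.436829
  M+6: 0.40169822×0.51345823 + 0.07745089×0.40620353 = 0.237716
  M+8: 0.07745089×0.51345823 = 0.039768
Scale to base peak (0.436829) = 100: 9.6 : 55.8 : 100.0 : 54.4 : 9.1

9.6 : 55.8 : 100.0 : 54.4 : 9.1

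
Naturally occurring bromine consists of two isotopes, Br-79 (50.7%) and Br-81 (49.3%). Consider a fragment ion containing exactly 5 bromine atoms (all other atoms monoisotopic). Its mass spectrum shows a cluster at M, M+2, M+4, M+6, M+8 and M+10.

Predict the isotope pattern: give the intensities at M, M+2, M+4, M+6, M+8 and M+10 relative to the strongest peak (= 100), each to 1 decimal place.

10.6 : 51.4 : 100.0 : 97.2 : 47.3 : 9.2

Each Br atom is independently Br-79 (p = 0.507) or Br-81 (q = 0.493); the cluster is the binomial expansion (p + q)^5.
P(M) = 0.507^5 = 0.033500
P(M+2) = 5 × 0.507^4 × 0.493^1 = 0.162873
P(M+4) = 10 × 0.507^3 × 0.493^2 = 0.316751
P(M+6) = 10 × 0.507^2 × 0.493^3 = 0.308004
P(M+8) = 5 × 0.507^1 × 0.493^4 = 0.149750
P(M+10) = 0.493^5 = 0.029123
The M+4 peak is largest (0.316751); scaling to 100 gives 10.6 : 51.4 : 100.0 : 97.2 : 47.3 : 9.2.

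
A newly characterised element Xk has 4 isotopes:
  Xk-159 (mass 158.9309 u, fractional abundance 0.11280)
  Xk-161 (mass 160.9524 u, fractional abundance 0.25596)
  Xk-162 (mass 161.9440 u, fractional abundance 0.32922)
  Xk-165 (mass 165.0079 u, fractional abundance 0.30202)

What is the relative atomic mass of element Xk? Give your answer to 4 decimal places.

162.2757 u

Weight each isotope mass by its fractional abundance: 0.11280 × 158.9309 + 0.25596 × 160.9524 + 0.32922 × 161.9440 + 0.30202 × 165.0079
= 17.92741 + 41.19738 + 53.31520 + 49.83569 = 162.27568 u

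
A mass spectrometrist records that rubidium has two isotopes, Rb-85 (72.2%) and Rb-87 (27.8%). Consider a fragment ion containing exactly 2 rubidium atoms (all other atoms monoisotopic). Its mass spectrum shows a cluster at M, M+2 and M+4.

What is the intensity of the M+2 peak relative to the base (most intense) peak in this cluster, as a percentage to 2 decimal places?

(0.722 + 0.278)^2 gives M 0.5213, M+2 0.4014, M+4 0.0773; the largest is M.
P(M) = C(2,0) × 0.722^2 × 0.278^0 = 1 × 0.521284 × 1.0000 = 0.521284 (base)
P(M+2) = C(2,1) × 0.722^1 × 0.278^1 = 2 × 0.7220 × 0.2780 = 0.401432
Relative intensity = 0.401432 / 0.521284 × 100 = 77.01

77.01%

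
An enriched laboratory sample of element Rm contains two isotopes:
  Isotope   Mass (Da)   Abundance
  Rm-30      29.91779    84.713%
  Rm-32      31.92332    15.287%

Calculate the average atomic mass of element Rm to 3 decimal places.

The abundance-weighted mean is 0.84713 × 29.91779 + 0.15287 × 31.92332
= 25.344257 + 4.880118 = 30.224375 Da

30.224 Da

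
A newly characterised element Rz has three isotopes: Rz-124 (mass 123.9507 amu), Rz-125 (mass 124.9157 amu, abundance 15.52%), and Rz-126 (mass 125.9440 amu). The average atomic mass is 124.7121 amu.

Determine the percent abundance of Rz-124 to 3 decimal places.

The remaining 84.48% is split between Rz-124 (fraction x) and Rz-126 (fraction 0.8448 − x).
Substituting: 123.9507x + 125.9440(0.8448 − x) = 105.32518336
(123.9507 − 125.9440)x = -1.07230784  ⇒  x = 0.53796, y = 0.30684
Rz-124: 53.796%, Rz-126: 30.684%.

53.796%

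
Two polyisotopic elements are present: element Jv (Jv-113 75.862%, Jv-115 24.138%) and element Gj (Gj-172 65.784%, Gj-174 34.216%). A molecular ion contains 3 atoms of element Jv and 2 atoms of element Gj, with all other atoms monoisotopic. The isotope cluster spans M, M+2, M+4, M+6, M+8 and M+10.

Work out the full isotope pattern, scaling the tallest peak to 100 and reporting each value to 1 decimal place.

Element Jv pattern (n=3): 0.43658908 : 0.41674569 : 0.1326014 : 0.01406384
Element Gj pattern (n=2): 0.43275347 : 0.45017307 : 0.11707347
Convolve the two distributions (both contribute in 2-u steps):
  M: 0.43658908×0.43275347 = 0.188935
  M+2: 0.43658908×0.45017307 + 0.41674569×0.43275347 = 0.376889
  M+4: 0.43658908×0.11707347 + 0.41674569×0.45017307 + 0.1326014×0.43275347 = 0.296104
  M+6: 0.41674569×0.11707347 + 0.1326014×0.45017307 + 0.01406384×0.43275347 = 0.114570
  M+8: 0.1326014×0.11707347 + 0.01406384×0.45017307 = 0.021855
  M+10: 0.01406384×0.11707347 = 0.001647
Scale to base peak (0.376889) = 100: 50.1 : 100.0 : 78.6 : 30.4 : 5.8 : 0.4

50.1 : 100.0 : 78.6 : 30.4 : 5.8 : 0.4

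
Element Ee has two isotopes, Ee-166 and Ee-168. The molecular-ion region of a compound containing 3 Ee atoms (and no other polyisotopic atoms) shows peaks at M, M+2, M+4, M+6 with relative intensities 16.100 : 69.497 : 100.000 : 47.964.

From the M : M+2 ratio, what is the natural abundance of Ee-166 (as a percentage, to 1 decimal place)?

Let p = fractional abundance of Ee-166. I(M+2)/I(M) = [C(3,1)·p^2·(1−p)] / p^3 = 3·(1−p)/p = 69.497/16.100 = 4.3166
(1−p)/p = 4.3166/3 = 1.4389  ⇒  p = 1/(1 + 1.4389) = 0.4100
Ee-166: 41.0%, Ee-168: 59.0%.

41.0%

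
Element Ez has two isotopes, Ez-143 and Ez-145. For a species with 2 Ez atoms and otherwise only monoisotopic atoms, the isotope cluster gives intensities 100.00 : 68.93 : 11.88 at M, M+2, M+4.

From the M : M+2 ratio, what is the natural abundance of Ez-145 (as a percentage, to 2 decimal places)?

25.63%

Write p for the Ez-143 fraction. I(M+2)/I(M) = [C(2,1)·p^1·(1−p)] / p^2 = 2·(1−p)/p = 68.93/100.00 = 0.6893
(1−p)/p = 0.6893/2 = 0.3447  ⇒  p = 1/(1 + 0.3447) = 0.7437
Ez-143: 74.37%, Ez-145: 25.63%.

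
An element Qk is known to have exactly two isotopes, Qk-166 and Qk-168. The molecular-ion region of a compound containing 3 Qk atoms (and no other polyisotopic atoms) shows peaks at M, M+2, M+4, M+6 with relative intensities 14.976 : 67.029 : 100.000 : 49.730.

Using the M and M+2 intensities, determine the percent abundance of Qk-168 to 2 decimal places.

59.87%

Write p for the Qk-166 fraction. I(M+2)/I(M) = [C(3,1)·p^2·(1−p)] / p^3 = 3·(1−p)/p = 67.029/14.976 = 4.4758
(1−p)/p = 4.4758/3 = 1.4919  ⇒  p = 1/(1 + 1.4919) = 0.4013
Qk-166: 40.13%, Qk-168: 59.87%.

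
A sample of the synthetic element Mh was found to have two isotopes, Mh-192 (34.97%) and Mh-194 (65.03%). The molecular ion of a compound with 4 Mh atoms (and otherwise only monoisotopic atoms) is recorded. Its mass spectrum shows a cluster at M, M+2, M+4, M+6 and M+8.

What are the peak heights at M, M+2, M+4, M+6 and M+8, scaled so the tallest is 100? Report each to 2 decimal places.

3.89 : 28.92 : 80.66 : 100.00 : 46.49

The 4 Mh atoms are independent, so intensities follow the terms of (0.3497 + 0.6503)^4.
P(M) = 0.3497^4 = 0.014955
P(M+2) = 4 × 0.3497^3 × 0.6503^1 = 0.111240
P(M+4) = 6 × 0.3497^2 × 0.6503^2 = 0.310292
P(M+6) = 4 × 0.3497^1 × 0.6503^3 = 0.384678
P(M+8) = 0.6503^4 = 0.178836
The M+6 peak is largest (0.384678); scaling to 100 gives 3.89 : 28.92 : 80.66 : 100.00 : 46.49.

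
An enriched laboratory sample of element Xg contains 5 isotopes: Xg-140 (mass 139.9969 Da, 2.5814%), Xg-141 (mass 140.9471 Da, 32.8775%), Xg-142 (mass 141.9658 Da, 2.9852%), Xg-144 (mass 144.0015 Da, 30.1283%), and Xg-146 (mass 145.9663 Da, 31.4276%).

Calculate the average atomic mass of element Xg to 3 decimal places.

143.451 Da

Average mass = Σ (abundance × isotope mass) = 0.025814 × 139.9969 + 0.328775 × 140.9471 + 0.029852 × 141.9658 + 0.301283 × 144.0015 + 0.314276 × 145.9663
= 3.61388 + 46.33988 + 4.23796 + 43.38520 + 45.87370 = 143.45062 Da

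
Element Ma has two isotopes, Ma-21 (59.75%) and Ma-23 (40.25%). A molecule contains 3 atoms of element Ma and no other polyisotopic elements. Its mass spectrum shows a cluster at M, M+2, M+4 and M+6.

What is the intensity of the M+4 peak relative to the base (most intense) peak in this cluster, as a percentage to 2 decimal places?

Binomial terms of (0.5975 + 0.4025)^3: M 0.2133, M+2 0.4311, M+4 0.2904, M+6 0.0652 → M+2 is the base peak.
P(M+2) = C(3,1) × 0.5975^2 × 0.4025^1 = 3 × 0.35700625 × 0.4025 = 0.431085 (base)
P(M+4) = C(3,2) × 0.5975^1 × 0.4025^2 = 3 × 0.5975 × 0.16200625 = 0.290396
Relative intensity = 0.290396 / 0.431085 × 100 = 67.36

67.36%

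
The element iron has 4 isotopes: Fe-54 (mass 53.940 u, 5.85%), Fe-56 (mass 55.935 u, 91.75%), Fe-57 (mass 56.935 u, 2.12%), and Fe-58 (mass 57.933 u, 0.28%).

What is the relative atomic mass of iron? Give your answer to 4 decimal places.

Ar = Σ fᵢ·mᵢ = 0.0585 × 53.940 + 0.9175 × 55.935 + 0.0212 × 56.935 + 0.0028 × 57.933
= 3.15549 + 51.32036 + 1.20702 + 0.16221 = 55.84508 u

55.8451 u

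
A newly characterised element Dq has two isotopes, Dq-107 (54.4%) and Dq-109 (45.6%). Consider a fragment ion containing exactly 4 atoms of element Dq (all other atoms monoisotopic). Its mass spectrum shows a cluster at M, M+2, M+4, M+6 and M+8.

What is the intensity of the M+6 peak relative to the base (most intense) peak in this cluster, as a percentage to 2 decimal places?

55.88%

Binomial terms of (0.544 + 0.456)^4: M 0.0876, M+2 0.2936, M+4 0.3692, M+6 0.2063, M+8 0.0432 → M+4 is the base peak.
P(M+4) = C(4,2) × 0.544^2 × 0.456^2 = 6 × 0.295936 × 0.207936 = 0.369214 (base)
P(M+6) = C(4,3) × 0.544^1 × 0.456^3 = 4 × 0.5440 × 0.09481882 = 0.206326
Relative intensity = 0.206326 / 0.369214 × 100 = 55.88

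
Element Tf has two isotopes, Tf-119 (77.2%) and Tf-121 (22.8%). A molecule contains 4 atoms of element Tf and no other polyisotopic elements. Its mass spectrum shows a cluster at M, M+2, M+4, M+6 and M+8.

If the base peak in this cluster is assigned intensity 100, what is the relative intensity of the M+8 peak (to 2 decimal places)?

Binomial terms of (0.772 + 0.228)^4: M 0.3552, M+2 0.4196, M+4 0.1859, M+6 0.0366, M+8 0.0027 → M+2 is the base peak.
P(M+2) = C(4,1) × 0.772^3 × 0.228^1 = 4 × 0.46009965 × 0.2280 = 0.419611 (base)
P(M+8) = C(4,4) × 0.772^0 × 0.228^4 = 1 × 1.0000 × 0.00270234 = 0.002702
Relative intensity = 0.002702 / 0.419611 × 100 = 0.64

0.64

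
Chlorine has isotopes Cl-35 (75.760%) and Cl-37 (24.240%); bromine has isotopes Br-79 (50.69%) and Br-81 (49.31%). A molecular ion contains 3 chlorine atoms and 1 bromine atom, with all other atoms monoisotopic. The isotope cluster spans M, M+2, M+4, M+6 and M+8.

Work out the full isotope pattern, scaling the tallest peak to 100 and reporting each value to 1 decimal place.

Chlorine pattern (n=3): 0.4348304 : 0.41738208 : 0.13354464 : 0.01424288
Bromine pattern (n=1): 0.5069 : 0.4931
Convolve the two distributions (both contribute in 2-u steps):
  M: 0.4348304×0.5069 = 0.220416
  M+2: 0.4348304×0.4931 + 0.41738208×0.5069 = 0.425986
  M+4: 0.41738208×0.4931 + 0.13354464×0.5069 = 0.273505
  M+6: 0.13354464×0.4931 + 0.01424288×0.5069 = 0.073071
  M+8: 0.01424288×0.4931 = 0.007023
Scale to base peak (0.425986) = 100: 51.7 : 100.0 : 64.2 : 17.2 : 1.6

51.7 : 100.0 : 64.2 : 17.2 : 1.6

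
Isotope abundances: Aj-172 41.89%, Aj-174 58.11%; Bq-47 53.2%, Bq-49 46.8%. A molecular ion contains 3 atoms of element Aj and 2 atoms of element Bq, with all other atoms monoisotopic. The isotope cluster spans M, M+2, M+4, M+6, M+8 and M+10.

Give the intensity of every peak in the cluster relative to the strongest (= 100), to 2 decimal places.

Element Aj pattern (n=3): 0.0735074 : 0.30590942 : 0.42435895 : 0.19622423
Element Bq pattern (n=2): 0.283024 : 0.497952 : 0.219024
Convolve the two distributions (both contribute in 2-u steps):
  M: 0.0735074×0.283024 = 0.020804
  M+2: 0.0735074×0.497952 + 0.30590942×0.283024 = 0.123183
  M+4: 0.0735074×0.219024 + 0.30590942×0.497952 + 0.42435895×0.283024 = 0.288532
  M+6: 0.30590942×0.219024 + 0.42435895×0.497952 + 0.19622423×0.283024 = 0.333848
  M+8: 0.42435895×0.219024 + 0.19622423×0.497952 = 0.190655
  M+10: 0.19622423×0.219024 = 0.042978
Scale to base peak (0.333848) = 100: 6.23 : 36.90 : 86.43 : 100.00 : 57.11 : 12.87

6.23 : 36.90 : 86.43 : 100.00 : 57.11 : 12.87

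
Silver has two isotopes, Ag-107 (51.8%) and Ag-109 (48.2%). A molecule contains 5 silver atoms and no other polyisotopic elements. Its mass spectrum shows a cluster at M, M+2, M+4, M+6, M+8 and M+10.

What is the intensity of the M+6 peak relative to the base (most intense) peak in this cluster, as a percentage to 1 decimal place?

93.1%

Binomial terms of (0.518 + 0.482)^5: M 0.0373, M+2 0.1735, M+4 0.3229, M+6 0.3005, M+8 0.1398, M+10 0.0260 → M+4 is the base peak.
P(M+4) = C(5,2) × 0.518^3 × 0.482^2 = 10 × 0.13899183 × 0.232324 = 0.322911 (base)
P(M+6) = C(5,3) × 0.518^2 × 0.482^3 = 10 × 0.268324 × 0.11198017 = 0.300470
Relative intensity = 0.300470 / 0.322911 × 100 = 93.1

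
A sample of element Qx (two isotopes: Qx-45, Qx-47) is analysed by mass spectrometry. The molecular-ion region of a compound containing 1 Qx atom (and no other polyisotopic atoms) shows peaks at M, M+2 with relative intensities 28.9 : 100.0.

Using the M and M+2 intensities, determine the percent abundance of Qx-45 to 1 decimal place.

22.4%

Let p = fractional abundance of Qx-45. I(M+2)/I(M) = [C(1,1)·p^0·(1−p)] / p^1 = 1·(1−p)/p = 100.0/28.9 = 3.4602
(1−p)/p = 3.4602/1 = 3.4602  ⇒  p = 1/(1 + 3.4602) = 0.2242
Qx-45: 22.4%, Qx-47: 77.6%.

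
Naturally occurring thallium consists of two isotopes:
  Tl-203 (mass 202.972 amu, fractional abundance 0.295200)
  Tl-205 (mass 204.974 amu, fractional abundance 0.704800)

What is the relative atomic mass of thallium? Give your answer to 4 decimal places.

204.3830 amu

Ar = Σ fᵢ·mᵢ = 0.295200 × 202.972 + 0.704800 × 204.974
= 59.91733 + 144.46568 = 204.38301 amu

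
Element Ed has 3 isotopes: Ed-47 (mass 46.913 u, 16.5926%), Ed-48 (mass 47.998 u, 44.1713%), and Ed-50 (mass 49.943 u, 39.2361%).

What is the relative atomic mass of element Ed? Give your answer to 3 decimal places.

The abundance-weighted mean is 0.165926 × 46.913 + 0.441713 × 47.998 + 0.392361 × 49.943
= 7.7841 + 21.2013 + 19.5957 = 48.5811 u

48.581 u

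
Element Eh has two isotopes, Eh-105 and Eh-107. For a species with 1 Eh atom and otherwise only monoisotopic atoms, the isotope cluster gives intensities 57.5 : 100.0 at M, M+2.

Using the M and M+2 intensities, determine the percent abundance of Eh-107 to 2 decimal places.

63.49%

Write p for the Eh-105 fraction. I(M+2)/I(M) = [C(1,1)·p^0·(1−p)] / p^1 = 1·(1−p)/p = 100.0/57.5 = 1.7391
(1−p)/p = 1.7391/1 = 1.7391  ⇒  p = 1/(1 + 1.7391) = 0.3651
Eh-105: 36.51%, Eh-107: 63.49%.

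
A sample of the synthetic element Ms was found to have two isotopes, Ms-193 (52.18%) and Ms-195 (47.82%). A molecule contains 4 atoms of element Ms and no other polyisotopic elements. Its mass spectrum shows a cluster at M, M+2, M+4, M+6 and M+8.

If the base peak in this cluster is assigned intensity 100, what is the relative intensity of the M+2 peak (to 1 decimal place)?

72.7

(0.5218 + 0.4782)^4 gives M 0.0741, M+2 0.2718, M+4 0.3736, M+6 0.2282, M+8 0.0523; the largest is M+4.
P(M+4) = C(4,2) × 0.5218^2 × 0.4782^2 = 6 × 0.27227524 × 0.22867524 = 0.373576 (base)
P(M+2) = C(4,1) × 0.5218^3 × 0.4782^1 = 4 × 0.14207322 × 0.4782 = 0.271758
Relative intensity = 0.271758 / 0.373576 × 100 = 72.7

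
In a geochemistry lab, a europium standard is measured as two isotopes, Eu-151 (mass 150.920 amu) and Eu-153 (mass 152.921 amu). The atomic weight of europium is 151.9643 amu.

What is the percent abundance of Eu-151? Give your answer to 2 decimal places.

With x = fraction of Eu-151 (so Eu-153 is 1 − x):
150.920·x + 152.921·(1 − x) = 151.9643
(150.920 − 152.921)·x = 151.9643 − 152.921
x = -0.9567 / -2.001 = 0.47811 → 47.81% Eu-151, 52.19% Eu-153.

47.81%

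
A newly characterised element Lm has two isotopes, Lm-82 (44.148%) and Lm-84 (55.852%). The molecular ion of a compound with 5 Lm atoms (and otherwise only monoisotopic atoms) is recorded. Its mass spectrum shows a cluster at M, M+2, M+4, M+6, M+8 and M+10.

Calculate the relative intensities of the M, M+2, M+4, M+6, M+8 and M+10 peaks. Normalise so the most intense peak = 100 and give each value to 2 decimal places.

4.94 : 31.24 : 79.04 : 100.00 : 63.26 : 16.00

Expanding (0.44148 + 0.55852)^5:
P(M) = 0.44148^5 = 0.016771
P(M+2) = 5 × 0.44148^4 × 0.55852^1 = 0.106085
P(M+4) = 10 × 0.44148^3 × 0.55852^2 = 0.268417
P(M+6) = 10 × 0.44148^2 × 0.55852^3 = 0.339577
P(M+8) = 5 × 0.44148^1 × 0.55852^4 = 0.214801
P(M+10) = 0.55852^5 = 0.054349
The M+6 peak is largest (0.339577); scaling to 100 gives 4.94 : 31.24 : 79.04 : 100.00 : 63.26 : 16.00.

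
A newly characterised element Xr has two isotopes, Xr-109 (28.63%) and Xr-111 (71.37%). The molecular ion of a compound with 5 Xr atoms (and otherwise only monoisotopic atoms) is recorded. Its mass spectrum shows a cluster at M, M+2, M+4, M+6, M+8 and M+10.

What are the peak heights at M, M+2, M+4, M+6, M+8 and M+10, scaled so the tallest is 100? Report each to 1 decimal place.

0.5 : 6.5 : 32.2 : 80.2 : 100.0 : 49.9

Each Xr atom is independently Xr-109 (p = 0.2863) or Xr-111 (q = 0.7137); the cluster is the binomial expansion (p + q)^5.
P(M) = 0.2863^5 = 0.001924
P(M+2) = 5 × 0.2863^4 × 0.7137^1 = 0.023976
P(M+4) = 10 × 0.2863^3 × 0.7137^2 = 0.119535
P(M+6) = 10 × 0.2863^2 × 0.7137^3 = 0.297982
P(M+8) = 5 × 0.2863^1 × 0.7137^4 = 0.371410
P(M+10) = 0.7137^5 = 0.185173
The M+8 peak is largest (0.371410); scaling to 100 gives 0.5 : 6.5 : 32.2 : 80.2 : 100.0 : 49.9.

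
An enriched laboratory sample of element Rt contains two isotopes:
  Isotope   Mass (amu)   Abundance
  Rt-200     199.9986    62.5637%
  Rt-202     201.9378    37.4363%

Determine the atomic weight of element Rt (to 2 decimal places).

Average mass = Σ (abundance × isotope mass) = 0.625637 × 199.9986 + 0.374363 × 201.9378
= 125.12652 + 75.59804 = 200.72456 amu

200.72 amu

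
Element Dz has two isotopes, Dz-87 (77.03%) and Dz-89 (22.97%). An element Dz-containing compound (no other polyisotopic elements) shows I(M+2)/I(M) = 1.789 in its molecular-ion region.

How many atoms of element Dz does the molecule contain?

For n independent Dz atoms, I(M+2)/I(M) = n · (abundance Dz-89) / (abundance Dz-87) = n · 0.2297/0.7703.
n = 1.789 × 0.7703/0.2297 = 6.00 ≈ 6

6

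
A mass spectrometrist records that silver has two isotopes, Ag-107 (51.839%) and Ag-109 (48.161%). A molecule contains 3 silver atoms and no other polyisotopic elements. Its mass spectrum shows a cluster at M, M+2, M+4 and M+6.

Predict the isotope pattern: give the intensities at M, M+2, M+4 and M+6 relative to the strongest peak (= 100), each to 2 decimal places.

35.88 : 100.00 : 92.90 : 28.77

Expanding (0.51839 + 0.48161)^3:
P(M) = 0.51839^3 = 0.139306
P(M+2) = 3 × 0.51839^2 × 0.48161^1 = 0.388267
P(M+4) = 3 × 0.51839^1 × 0.48161^2 = 0.360719
P(M+6) = 0.48161^3 = 0.111709
The M+2 peak is largest (0.388267); scaling to 100 gives 35.88 : 100.00 : 92.90 : 28.77.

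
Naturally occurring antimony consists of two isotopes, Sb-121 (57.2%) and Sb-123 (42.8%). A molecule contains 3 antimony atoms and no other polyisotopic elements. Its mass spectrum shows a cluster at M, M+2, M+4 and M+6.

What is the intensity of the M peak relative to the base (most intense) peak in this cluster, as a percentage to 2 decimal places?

Binomial terms of (0.572 + 0.428)^3: M 0.1871, M+2 0.4201, M+4 0.3143, M+6 0.0784 → M+2 is the base peak.
P(M+2) = C(3,1) × 0.572^2 × 0.428^1 = 3 × 0.327184 × 0.4280 = 0.420104 (base)
P(M) = C(3,0) × 0.572^3 × 0.428^0 = 1 × 0.18714925 × 1.0000 = 0.187149
Relative intensity = 0.187149 / 0.420104 × 100 = 44.55

44.55%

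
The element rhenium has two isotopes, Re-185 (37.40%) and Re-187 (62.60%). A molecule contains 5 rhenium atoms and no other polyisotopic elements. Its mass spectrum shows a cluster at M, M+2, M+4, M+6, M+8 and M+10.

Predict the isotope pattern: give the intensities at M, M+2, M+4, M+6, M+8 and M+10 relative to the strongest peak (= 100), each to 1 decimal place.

Expanding (0.3740 + 0.6260)^5:
P(M) = 0.3740^5 = 0.007317
P(M+2) = 5 × 0.3740^4 × 0.6260^1 = 0.061239
P(M+4) = 10 × 0.3740^3 × 0.6260^2 = 0.205005
P(M+6) = 10 × 0.3740^2 × 0.6260^3 = 0.343136
P(M+8) = 5 × 0.3740^1 × 0.6260^4 = 0.287170
P(M+10) = 0.6260^5 = 0.096133
The M+6 peak is largest (0.343136); scaling to 100 gives 2.1 : 17.8 : 59.7 : 100.0 : 83.7 : 28.0.

2.1 : 17.8 : 59.7 : 100.0 : 83.7 : 28.0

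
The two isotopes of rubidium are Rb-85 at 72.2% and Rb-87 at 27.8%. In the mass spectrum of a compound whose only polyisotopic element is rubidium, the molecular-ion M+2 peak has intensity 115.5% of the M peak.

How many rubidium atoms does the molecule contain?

3

For n independent Rb atoms, I(M+2)/I(M) = n · (abundance Rb-87) / (abundance Rb-85) = n · 0.278/0.722.
n = 1.155 × 0.722/0.278 = 3.00 ≈ 3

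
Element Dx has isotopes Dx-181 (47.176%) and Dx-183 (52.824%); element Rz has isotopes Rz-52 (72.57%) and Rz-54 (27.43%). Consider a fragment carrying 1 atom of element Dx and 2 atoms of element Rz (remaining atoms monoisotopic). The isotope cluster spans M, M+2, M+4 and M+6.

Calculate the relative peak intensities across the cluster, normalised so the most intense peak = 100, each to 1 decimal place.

Element Dx pattern (n=1): 0.47176 : 0.52824
Element Rz pattern (n=2): 0.52664049 : 0.39811902 : 0.07524049
Convolve the two distributions (both contribute in 2-u steps):
  M: 0.47176×0.52664049 = 0.248448
  M+2: 0.47176×0.39811902 + 0.52824×0.52664049 = 0.466009
  M+4: 0.47176×0.07524049 + 0.52824×0.39811902 = 0.245798
  M+6: 0.52824×0.07524049 = 0.039745
Scale to base peak (0.466009) = 100: 53.3 : 100.0 : 52.7 : 8.5

53.3 : 100.0 : 52.7 : 8.5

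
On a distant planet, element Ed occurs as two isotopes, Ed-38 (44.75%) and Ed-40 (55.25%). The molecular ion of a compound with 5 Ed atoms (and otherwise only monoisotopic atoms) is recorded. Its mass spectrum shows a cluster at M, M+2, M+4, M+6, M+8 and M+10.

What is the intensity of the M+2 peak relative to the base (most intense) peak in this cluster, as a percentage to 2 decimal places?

32.80%

Term probabilities: M 0.0179, M+2 0.1108, M+4 0.2736, M+6 0.3377, M+8 0.2085, M+10 0.0515. Base peak = M+6.
P(M+6) = C(5,3) × 0.4475^2 × 0.5525^3 = 10 × 0.20025625 × 0.16865408 = 0.337740 (base)
P(M+2) = C(5,1) × 0.4475^4 × 0.5525^1 = 5 × 0.04010257 × 0.5525 = 0.110783
Relative intensity = 0.110783 / 0.337740 × 100 = 32.80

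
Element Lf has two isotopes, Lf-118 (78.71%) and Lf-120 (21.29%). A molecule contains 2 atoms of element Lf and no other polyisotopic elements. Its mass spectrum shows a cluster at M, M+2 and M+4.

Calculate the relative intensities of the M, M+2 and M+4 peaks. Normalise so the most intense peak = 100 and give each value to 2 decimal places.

Expanding (0.7871 + 0.2129)^2:
P(M) = 0.7871^2 = 0.619526
P(M+2) = 2 × 0.7871^1 × 0.2129^1 = 0.335147
P(M+4) = 0.2129^2 = 0.045326
The M peak is largest (0.619526); scaling to 100 gives 100.00 : 54.10 : 7.32.

100.00 : 54.10 : 7.32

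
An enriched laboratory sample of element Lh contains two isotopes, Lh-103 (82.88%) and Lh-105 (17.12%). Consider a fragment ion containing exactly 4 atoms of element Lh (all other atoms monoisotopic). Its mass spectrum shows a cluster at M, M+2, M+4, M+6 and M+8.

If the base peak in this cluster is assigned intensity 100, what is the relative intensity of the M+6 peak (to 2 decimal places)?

Binomial terms of (0.8288 + 0.1712)^4: M 0.4718, M+2 0.3899, M+4 0.1208, M+6 0.0166, M+8 0.0009 → M is the base peak.
P(M) = C(4,0) × 0.8288^4 × 0.1712^0 = 1 × 0.47184458 × 1.0000 = 0.471845 (base)
P(M+6) = C(4,3) × 0.8288^1 × 0.1712^3 = 4 × 0.8288 × 0.00501778 = 0.016635
Relative intensity = 0.016635 / 0.471845 × 100 = 3.53

3.53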